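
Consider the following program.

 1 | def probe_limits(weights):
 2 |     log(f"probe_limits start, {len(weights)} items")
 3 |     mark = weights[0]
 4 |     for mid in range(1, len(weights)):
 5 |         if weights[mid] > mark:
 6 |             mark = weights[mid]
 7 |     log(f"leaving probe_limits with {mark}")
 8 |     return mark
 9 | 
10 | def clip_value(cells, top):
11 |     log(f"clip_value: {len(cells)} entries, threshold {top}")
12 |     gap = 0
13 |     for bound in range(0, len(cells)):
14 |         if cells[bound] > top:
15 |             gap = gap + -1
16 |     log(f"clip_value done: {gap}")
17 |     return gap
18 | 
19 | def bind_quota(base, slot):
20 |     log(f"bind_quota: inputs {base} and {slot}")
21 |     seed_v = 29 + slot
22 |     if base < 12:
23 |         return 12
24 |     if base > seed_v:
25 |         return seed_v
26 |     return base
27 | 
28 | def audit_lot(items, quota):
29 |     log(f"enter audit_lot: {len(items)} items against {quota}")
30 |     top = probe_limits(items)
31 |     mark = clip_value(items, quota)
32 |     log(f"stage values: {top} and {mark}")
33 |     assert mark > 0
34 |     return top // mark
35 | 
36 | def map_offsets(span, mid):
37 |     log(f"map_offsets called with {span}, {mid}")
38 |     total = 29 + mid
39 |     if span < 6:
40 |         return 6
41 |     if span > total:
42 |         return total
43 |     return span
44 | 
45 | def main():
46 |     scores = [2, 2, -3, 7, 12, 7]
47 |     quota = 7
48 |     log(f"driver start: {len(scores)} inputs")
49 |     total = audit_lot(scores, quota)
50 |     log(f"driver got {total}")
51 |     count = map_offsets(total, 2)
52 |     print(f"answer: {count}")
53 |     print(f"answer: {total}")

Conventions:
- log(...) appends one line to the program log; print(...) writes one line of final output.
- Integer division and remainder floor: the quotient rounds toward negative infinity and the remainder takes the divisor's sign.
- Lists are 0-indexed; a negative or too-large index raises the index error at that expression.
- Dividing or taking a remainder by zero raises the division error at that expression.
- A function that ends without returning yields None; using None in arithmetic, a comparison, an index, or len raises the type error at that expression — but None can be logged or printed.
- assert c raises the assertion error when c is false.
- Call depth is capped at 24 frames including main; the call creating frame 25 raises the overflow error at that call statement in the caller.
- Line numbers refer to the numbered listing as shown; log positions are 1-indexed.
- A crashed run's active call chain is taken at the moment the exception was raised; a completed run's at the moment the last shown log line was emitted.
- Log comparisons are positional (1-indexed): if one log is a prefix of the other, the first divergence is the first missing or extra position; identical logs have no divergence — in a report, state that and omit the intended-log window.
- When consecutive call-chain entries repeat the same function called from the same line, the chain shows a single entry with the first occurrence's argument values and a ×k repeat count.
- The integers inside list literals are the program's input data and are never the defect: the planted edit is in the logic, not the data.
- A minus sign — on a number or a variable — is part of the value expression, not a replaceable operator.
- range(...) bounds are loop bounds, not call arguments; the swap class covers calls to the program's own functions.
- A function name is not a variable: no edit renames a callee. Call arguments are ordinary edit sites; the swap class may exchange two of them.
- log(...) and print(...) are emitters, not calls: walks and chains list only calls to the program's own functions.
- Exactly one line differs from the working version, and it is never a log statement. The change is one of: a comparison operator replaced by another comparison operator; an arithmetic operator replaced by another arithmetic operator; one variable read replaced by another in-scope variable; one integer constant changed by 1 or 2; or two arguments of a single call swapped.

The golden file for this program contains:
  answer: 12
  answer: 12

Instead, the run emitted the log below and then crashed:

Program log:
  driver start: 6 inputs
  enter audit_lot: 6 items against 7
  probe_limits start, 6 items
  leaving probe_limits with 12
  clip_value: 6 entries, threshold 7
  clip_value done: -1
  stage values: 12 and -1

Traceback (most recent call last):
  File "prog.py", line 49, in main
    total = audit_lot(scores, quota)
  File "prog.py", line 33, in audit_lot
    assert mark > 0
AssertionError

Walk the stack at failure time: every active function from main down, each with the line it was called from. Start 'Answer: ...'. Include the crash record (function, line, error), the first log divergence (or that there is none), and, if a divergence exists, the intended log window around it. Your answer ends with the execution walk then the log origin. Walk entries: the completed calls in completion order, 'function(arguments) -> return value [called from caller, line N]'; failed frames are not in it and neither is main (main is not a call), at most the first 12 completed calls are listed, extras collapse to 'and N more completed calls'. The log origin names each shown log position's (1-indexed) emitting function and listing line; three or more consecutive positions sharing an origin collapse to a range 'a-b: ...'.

Answer: main -> audit_lot (called at line 49).
The tell: Position 6 is the first bad log line: 'clip_value done: -1' should read 'clip_value done: 1'.
Crash: audit_lot, line 33, AssertionError.
First divergence: at position 6 the run shows 'clip_value done: -1' where the working version logs 'clip_value done: 1'.
Intended log window:
  4: leaving probe_limits with 12
  5: clip_value: 6 entries, threshold 7
  6: clip_value done: 1
  7: stage values: 12 and 1
Execution walk:
  probe_limits([2, 2, -3, 7, 12, 7]) -> 12  [called from audit_lot, line 30]
  clip_value([2, 2, -3, 7, 12, 7], 7) -> -1  [called from audit_lot, line 31]
Origin of each log line:
  1: from main, line 48
  2: from audit_lot, line 29
  3: from probe_limits, line 2
  4: from probe_limits, line 7
  5: from clip_value, line 11
  6: from clip_value, line 16
  7: from audit_lot, line 32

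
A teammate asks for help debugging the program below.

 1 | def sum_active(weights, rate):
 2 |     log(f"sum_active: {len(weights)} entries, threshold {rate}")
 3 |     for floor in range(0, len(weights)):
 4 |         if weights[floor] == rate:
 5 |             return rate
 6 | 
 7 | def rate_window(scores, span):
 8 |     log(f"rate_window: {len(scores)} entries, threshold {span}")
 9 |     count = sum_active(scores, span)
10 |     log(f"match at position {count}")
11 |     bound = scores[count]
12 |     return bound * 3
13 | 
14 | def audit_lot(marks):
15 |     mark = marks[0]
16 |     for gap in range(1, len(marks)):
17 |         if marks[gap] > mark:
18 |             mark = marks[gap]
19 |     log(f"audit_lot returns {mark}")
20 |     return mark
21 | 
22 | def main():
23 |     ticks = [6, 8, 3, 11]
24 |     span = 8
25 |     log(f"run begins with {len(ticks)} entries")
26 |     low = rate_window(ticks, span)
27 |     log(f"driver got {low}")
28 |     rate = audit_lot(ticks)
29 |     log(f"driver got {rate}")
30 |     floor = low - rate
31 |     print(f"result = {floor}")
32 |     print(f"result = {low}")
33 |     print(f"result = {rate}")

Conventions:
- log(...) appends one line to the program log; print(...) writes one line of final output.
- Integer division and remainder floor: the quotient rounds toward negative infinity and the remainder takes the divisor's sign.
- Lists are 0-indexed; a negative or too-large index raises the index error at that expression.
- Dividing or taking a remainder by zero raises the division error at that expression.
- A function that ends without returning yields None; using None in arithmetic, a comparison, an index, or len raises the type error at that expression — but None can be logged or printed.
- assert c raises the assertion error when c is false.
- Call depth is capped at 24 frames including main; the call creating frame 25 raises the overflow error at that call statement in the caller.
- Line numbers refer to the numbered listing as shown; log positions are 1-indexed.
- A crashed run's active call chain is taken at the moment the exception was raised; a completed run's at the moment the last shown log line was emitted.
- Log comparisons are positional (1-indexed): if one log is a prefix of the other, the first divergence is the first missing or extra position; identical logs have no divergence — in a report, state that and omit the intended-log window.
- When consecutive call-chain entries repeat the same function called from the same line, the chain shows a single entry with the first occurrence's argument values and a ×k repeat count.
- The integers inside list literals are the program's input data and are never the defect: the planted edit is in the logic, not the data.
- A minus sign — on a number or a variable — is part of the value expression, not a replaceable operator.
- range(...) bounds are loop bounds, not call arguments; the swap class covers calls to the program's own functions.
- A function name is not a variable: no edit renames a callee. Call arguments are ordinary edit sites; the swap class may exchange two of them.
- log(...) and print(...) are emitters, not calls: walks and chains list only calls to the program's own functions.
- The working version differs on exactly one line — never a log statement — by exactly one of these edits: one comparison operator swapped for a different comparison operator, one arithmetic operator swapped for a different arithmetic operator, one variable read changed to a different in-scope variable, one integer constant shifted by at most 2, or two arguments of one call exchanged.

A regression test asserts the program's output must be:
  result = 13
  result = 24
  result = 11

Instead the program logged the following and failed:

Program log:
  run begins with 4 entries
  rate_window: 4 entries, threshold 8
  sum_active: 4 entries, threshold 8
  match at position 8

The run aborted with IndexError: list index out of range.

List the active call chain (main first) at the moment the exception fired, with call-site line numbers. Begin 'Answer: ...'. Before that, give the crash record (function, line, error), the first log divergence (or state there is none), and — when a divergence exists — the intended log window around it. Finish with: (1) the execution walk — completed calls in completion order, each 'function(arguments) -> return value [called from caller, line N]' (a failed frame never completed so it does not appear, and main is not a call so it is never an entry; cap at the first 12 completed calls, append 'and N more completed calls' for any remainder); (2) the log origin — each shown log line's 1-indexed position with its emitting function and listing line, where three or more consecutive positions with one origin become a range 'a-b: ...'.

Answer: main -> rate_window (called at line 26).
Core observation: Everything matches until log position 4, which reads 'match at position 8' in place of 'match at position 1'.
Crash: rate_window, line 11, IndexError.
First divergence: position 4 — the shown line 'match at position 8' should read 'match at position 1'.
Intended log window:
  2: rate_window: 4 entries, threshold 8
  3: sum_active: 4 entries, threshold 8
  4: match at position 1
  5: driver got 24
Execution walk:
  sum_active([6, 8, 3, 11], 8) -> 8  [called from rate_window, line 9]
Log line origins:
  1: emitted by main (line 25)
  2: emitted by rate_window (line 8)
  3: emitted by sum_active (line 2)
  4: emitted by rate_window (line 10)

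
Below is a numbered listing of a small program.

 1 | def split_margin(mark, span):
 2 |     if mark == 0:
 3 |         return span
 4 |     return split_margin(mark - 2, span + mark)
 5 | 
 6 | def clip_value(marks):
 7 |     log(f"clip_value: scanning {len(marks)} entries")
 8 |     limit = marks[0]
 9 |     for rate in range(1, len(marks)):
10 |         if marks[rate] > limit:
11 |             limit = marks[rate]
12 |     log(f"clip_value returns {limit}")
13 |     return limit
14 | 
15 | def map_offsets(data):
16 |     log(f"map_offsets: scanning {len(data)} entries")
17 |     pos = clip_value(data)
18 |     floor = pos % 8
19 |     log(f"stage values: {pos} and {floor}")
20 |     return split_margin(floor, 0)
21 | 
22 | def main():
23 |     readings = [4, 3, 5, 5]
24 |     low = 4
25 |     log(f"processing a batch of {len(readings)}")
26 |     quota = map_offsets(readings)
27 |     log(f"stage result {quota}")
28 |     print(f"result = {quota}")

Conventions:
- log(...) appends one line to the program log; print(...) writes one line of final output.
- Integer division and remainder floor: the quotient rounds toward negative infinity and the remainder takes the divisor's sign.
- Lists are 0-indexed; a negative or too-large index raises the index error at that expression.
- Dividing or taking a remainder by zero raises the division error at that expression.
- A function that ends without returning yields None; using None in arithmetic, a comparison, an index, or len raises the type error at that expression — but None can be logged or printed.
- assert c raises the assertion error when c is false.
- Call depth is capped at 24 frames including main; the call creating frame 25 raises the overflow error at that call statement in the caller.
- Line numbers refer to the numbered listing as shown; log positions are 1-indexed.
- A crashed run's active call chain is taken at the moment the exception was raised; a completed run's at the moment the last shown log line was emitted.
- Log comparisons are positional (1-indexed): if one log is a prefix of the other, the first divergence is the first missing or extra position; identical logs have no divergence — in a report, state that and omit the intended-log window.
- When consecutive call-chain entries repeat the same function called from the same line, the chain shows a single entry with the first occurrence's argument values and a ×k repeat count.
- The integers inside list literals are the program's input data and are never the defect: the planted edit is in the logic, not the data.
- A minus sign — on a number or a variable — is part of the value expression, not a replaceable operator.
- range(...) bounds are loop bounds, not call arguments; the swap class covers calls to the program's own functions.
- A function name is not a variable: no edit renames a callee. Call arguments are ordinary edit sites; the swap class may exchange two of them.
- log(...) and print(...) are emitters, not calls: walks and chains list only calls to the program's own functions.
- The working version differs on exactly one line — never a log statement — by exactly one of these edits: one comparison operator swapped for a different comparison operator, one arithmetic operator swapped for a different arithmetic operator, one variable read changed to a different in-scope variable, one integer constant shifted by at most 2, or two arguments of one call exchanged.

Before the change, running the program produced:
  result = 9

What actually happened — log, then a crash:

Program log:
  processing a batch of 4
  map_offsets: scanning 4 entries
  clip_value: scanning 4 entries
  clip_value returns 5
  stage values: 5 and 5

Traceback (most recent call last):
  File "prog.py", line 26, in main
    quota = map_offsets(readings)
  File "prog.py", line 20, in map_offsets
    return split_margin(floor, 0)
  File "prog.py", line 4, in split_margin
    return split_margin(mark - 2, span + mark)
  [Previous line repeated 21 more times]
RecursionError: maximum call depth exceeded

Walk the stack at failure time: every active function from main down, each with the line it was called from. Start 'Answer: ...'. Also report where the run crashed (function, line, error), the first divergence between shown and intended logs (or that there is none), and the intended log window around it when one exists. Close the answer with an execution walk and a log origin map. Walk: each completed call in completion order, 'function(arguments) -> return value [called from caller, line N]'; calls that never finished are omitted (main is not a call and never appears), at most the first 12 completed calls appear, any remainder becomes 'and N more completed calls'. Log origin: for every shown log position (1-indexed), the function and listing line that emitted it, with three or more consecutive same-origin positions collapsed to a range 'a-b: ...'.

Answer: main -> map_offsets (called at line 26) -> split_margin (called at line 20) -> split_margin (called at line 4) ×21.
Key observation: A complete run would log 'stage result 9' next, but this one stopped at 5 lines.
Crash: split_margin, line 4, RecursionError.
First divergence: position 6 — the faulty run's log ends after 5 lines; the working version continues with 'stage result 9'.
Intended log window:
  4: clip_value returns 5
  5: stage values: 5 and 5
  6: stage result 9
Execution walk:
  clip_value([4, 3, 5, 5]) -> 5  [called from map_offsets, line 17]
Log origin:
  1: emitted by main (line 25)
  2: emitted by map_offsets (line 16)
  3: emitted by clip_value (line 7)
  4: emitted by clip_value (line 12)
  5: emitted by map_offsets (line 19)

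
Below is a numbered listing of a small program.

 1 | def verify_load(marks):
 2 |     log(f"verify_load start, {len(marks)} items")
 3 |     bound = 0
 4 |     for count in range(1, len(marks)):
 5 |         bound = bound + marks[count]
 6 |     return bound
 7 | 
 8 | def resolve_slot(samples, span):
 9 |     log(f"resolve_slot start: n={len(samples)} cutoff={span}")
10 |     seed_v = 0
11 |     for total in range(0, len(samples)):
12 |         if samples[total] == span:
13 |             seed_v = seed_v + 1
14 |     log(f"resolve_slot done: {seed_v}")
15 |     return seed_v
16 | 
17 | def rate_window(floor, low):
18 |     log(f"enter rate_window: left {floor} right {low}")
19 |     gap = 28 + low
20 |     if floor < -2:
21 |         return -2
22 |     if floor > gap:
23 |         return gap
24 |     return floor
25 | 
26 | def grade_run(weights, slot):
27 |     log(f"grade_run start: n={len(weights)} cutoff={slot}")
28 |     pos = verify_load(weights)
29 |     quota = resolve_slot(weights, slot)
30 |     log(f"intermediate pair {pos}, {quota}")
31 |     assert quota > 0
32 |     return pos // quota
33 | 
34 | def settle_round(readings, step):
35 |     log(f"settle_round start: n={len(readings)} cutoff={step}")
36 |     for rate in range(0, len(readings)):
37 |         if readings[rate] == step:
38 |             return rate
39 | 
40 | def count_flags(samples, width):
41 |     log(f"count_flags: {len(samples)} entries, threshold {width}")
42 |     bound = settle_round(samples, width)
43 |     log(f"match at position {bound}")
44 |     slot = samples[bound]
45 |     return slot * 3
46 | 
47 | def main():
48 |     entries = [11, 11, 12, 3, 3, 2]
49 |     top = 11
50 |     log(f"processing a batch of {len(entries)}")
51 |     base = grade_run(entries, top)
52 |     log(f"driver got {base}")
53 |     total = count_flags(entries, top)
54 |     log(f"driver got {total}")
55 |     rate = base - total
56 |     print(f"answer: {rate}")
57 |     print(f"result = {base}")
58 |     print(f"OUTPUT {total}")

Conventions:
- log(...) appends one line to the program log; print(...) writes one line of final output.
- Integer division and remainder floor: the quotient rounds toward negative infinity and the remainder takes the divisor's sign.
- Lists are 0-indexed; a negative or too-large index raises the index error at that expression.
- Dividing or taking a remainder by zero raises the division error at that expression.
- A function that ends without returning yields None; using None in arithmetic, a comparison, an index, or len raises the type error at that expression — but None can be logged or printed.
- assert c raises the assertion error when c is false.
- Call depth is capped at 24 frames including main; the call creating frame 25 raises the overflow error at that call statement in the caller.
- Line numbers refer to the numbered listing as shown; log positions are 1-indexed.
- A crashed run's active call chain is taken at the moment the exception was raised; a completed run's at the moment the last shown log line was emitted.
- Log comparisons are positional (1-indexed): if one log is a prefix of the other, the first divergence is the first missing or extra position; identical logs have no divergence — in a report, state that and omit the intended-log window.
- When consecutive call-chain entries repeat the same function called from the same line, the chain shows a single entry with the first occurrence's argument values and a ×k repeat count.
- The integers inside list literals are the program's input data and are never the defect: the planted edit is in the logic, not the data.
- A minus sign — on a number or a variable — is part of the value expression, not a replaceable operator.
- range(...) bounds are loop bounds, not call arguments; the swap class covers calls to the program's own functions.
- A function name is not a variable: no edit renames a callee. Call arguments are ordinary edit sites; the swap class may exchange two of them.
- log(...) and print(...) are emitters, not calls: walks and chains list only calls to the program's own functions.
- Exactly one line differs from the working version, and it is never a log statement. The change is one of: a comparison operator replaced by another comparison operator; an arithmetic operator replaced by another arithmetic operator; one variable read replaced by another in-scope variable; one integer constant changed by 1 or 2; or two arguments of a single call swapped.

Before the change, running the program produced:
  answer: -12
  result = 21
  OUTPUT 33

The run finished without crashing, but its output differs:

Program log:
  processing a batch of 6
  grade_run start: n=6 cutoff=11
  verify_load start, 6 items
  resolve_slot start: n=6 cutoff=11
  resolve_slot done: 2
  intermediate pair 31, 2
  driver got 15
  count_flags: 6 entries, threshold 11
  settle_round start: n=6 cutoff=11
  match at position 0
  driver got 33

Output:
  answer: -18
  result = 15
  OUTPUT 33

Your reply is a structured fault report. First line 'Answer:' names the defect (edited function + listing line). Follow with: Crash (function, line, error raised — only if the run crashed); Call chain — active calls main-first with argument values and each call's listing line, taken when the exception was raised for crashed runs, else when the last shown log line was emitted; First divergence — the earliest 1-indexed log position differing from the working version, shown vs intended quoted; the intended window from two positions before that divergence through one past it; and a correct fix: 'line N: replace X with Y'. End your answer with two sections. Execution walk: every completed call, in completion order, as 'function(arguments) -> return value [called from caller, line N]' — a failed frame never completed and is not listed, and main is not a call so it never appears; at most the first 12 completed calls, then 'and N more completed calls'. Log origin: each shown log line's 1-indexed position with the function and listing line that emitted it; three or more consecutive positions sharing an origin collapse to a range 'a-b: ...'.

Answer: the defect is in verify_load at line 4.
Key observation: At log position 6 the runs split — shown 'intermediate pair 31, 2', but the working version logs 'intermediate pair 42, 2'.
Call chain: main.
First divergence: position 6 — shown 'intermediate pair 31, 2', intended 'intermediate pair 42, 2'.
Intended log window:
  4: resolve_slot start: n=6 cutoff=11
  5: resolve_slot done: 2
  6: intermediate pair 42, 2
  7: driver got 21
Execution walk:
  verify_load([11, 11, 12, 3, 3, 2]) -> 31  [called from grade_run, line 28]
  resolve_slot([11, 11, 12, 3, 3, 2], 11) -> 2  [called from grade_run, line 29]
  grade_run([11, 11, 12, 3, 3, 2], 11) -> 15  [called from main, line 51]
  settle_round([11, 11, 12, 3, 3, 2], 11) -> 0  [called from count_flags, line 42]
  count_flags([11, 11, 12, 3, 3, 2], 11) -> 33  [called from main, line 53]
Log origins:
  1 — main, line 50
  2 — grade_run, line 27
  3 — verify_load, line 2
  4 — resolve_slot, line 9
  5 — resolve_slot, line 14
  6 — grade_run, line 30
  7 — main, line 52
  8 — count_flags, line 41
  9 — settle_round, line 35
  10 — count_flags, line 43
  11 — main, line 54
A correct fix: line 4: replace `1` with `0`.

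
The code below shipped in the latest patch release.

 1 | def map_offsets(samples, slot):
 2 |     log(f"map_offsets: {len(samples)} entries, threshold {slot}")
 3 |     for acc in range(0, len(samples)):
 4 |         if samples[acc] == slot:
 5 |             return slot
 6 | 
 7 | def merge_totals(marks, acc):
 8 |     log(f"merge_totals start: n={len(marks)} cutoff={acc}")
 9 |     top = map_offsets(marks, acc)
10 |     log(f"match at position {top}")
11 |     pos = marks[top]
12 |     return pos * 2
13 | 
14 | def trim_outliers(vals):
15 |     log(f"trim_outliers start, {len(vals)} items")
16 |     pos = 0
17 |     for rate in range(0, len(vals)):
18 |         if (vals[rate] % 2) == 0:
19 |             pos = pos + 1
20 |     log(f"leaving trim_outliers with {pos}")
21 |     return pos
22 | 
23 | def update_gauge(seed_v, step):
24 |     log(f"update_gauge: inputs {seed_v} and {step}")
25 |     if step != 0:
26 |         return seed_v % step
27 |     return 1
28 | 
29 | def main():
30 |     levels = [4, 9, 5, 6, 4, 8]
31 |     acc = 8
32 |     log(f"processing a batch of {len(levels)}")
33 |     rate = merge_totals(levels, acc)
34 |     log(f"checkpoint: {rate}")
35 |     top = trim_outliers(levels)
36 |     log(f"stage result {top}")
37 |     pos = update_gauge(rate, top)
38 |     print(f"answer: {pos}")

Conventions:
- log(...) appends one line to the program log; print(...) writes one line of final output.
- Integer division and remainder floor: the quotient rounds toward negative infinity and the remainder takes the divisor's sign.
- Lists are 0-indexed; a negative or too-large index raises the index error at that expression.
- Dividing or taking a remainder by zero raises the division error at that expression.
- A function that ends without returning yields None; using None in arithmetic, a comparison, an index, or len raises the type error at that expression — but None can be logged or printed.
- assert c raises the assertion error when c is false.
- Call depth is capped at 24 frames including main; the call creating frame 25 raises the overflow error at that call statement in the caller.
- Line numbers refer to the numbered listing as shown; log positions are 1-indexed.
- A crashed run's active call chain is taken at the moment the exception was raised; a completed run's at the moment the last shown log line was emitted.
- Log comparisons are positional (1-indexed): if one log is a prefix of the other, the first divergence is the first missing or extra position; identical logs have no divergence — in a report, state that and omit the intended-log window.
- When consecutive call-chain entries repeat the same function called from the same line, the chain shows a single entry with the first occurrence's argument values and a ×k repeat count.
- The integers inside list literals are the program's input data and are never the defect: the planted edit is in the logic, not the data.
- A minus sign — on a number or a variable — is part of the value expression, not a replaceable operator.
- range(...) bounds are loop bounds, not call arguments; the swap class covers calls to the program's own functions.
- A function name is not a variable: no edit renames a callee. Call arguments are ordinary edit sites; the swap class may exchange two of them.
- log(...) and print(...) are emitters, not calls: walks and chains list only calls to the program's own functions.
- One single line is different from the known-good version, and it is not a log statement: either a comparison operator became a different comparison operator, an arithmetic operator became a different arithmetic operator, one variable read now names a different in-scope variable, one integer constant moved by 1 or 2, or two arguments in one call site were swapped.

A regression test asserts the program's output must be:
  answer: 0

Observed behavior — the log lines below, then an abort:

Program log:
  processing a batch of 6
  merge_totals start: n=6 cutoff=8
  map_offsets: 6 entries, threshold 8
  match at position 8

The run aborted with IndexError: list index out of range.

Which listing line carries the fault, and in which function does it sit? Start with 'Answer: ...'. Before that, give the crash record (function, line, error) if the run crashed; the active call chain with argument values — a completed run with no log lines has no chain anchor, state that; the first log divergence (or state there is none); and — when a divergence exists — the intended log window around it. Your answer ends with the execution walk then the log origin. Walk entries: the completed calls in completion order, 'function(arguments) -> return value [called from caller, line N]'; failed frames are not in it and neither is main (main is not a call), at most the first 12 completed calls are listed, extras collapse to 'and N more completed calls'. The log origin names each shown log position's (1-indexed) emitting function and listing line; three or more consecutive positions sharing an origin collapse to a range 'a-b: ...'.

Answer: the defect is in map_offsets at line 5.
The tell: Log line 4 is where behavior first shows: 'match at position 8' appears instead of 'match at position 5'.
Crash: merge_totals, line 11, IndexError.
Call chain: main -> merge_totals([4, 9, 5, 6, 4, 8], 8) (called at line 33).
First divergence: position 4 — shown 'match at position 8', intended 'match at position 5'.
Intended log window:
  2: merge_totals start: n=6 cutoff=8
  3: map_offsets: 6 entries, threshold 8
  4: match at position 5
  5: checkpoint: 16
Execution walk:
  map_offsets([4, 9, 5, 6, 4, 8], 8) -> 8  [called from merge_totals, line 9]
Log line origins:
  1: emitted by main (line 32)
  2: emitted by merge_totals (line 8)
  3: emitted by map_offsets (line 2)
  4: emitted by merge_totals (line 10)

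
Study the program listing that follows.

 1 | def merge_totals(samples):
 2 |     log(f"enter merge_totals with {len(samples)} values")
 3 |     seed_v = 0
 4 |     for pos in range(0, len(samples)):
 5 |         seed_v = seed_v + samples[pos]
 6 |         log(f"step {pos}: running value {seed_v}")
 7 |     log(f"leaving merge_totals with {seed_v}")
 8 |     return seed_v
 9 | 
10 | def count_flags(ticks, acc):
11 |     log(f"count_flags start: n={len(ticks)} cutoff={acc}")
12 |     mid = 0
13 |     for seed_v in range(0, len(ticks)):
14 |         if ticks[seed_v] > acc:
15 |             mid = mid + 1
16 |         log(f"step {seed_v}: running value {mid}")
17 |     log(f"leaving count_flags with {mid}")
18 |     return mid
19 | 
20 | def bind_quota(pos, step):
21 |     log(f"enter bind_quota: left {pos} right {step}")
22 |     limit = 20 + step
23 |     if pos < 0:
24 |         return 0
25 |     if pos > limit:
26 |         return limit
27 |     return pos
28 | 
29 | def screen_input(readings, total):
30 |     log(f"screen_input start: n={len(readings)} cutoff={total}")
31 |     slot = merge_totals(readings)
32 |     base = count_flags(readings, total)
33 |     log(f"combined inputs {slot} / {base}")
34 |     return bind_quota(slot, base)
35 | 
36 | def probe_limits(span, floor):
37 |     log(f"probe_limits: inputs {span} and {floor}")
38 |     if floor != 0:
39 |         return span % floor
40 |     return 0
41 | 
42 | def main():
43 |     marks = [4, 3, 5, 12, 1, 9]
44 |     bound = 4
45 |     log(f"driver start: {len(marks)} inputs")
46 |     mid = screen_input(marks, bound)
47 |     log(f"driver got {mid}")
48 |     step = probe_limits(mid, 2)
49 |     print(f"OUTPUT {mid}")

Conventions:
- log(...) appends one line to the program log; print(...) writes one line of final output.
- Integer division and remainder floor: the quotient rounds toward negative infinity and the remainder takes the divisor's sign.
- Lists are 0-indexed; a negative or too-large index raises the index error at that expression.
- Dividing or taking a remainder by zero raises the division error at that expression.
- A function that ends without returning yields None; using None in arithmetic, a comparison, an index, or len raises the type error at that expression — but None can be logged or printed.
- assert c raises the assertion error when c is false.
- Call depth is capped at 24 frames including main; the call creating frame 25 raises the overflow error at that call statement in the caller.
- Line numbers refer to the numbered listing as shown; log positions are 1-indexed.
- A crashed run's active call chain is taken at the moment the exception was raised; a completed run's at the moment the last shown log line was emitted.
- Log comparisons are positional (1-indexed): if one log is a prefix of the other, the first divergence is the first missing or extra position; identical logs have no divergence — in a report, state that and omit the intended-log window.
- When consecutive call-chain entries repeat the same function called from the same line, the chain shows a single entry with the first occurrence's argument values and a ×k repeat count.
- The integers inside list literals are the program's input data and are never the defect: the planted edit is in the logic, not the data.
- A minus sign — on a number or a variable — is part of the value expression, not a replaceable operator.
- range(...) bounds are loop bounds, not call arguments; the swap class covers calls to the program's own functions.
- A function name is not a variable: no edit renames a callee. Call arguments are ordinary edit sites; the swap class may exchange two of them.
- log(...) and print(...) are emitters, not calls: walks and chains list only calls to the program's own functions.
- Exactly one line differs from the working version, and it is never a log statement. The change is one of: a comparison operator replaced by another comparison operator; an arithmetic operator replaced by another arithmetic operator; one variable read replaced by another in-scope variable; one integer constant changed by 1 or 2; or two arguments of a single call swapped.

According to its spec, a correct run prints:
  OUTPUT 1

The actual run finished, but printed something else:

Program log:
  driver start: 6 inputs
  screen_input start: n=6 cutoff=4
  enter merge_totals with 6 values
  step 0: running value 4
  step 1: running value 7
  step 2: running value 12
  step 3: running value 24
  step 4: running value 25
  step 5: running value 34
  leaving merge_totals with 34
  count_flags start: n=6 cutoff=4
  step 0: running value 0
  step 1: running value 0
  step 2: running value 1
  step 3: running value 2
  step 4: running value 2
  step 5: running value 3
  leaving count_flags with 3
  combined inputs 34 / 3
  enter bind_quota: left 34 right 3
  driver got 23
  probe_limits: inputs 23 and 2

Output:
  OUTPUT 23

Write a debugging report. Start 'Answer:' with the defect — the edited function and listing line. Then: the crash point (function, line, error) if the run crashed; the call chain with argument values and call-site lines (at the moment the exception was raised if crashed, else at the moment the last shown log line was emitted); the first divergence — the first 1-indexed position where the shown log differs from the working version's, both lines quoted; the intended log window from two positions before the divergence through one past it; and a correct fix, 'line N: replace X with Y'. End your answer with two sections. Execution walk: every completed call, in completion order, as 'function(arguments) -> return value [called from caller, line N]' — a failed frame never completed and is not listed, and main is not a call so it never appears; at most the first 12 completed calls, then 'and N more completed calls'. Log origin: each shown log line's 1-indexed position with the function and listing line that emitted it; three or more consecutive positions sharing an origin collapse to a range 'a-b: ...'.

Answer: the defect is in main at line 49.
The tell: The two runs log identically and part ways only at the printed values.
Call chain: main -> probe_limits(23, 2) (called at line 48).
First divergence: there is none — every log position agrees.
Execution walk:
  merge_totals([4, 3, 5, 12, 1, 9]) -> 34  [called from screen_input, line 31]
  count_flags([4, 3, 5, 12, 1, 9], 4) -> 3  [called from screen_input, line 32]
  bind_quota(34, 3) -> 23  [called from screen_input, line 34]
  screen_input([4, 3, 5, 12, 1, 9], 4) -> 23  [called from main, line 46]
  probe_limits(23, 2) -> 1  [called from main, line 48]
Log line origins:
  1: logged in main at line 45
  2: logged in screen_input at line 30
  3: logged in merge_totals at line 2
  4-9: logged in merge_totals at line 6
  10: logged in merge_totals at line 7
  11: logged in count_flags at line 11
  12-17: logged in count_flags at line 16
  18: logged in count_flags at line 17
  19: logged in screen_input at line 33
  20: logged in bind_quota at line 21
  21: logged in main at line 47
  22: logged in probe_limits at line 37
A correct fix: line 49: replace `mid` with `step`.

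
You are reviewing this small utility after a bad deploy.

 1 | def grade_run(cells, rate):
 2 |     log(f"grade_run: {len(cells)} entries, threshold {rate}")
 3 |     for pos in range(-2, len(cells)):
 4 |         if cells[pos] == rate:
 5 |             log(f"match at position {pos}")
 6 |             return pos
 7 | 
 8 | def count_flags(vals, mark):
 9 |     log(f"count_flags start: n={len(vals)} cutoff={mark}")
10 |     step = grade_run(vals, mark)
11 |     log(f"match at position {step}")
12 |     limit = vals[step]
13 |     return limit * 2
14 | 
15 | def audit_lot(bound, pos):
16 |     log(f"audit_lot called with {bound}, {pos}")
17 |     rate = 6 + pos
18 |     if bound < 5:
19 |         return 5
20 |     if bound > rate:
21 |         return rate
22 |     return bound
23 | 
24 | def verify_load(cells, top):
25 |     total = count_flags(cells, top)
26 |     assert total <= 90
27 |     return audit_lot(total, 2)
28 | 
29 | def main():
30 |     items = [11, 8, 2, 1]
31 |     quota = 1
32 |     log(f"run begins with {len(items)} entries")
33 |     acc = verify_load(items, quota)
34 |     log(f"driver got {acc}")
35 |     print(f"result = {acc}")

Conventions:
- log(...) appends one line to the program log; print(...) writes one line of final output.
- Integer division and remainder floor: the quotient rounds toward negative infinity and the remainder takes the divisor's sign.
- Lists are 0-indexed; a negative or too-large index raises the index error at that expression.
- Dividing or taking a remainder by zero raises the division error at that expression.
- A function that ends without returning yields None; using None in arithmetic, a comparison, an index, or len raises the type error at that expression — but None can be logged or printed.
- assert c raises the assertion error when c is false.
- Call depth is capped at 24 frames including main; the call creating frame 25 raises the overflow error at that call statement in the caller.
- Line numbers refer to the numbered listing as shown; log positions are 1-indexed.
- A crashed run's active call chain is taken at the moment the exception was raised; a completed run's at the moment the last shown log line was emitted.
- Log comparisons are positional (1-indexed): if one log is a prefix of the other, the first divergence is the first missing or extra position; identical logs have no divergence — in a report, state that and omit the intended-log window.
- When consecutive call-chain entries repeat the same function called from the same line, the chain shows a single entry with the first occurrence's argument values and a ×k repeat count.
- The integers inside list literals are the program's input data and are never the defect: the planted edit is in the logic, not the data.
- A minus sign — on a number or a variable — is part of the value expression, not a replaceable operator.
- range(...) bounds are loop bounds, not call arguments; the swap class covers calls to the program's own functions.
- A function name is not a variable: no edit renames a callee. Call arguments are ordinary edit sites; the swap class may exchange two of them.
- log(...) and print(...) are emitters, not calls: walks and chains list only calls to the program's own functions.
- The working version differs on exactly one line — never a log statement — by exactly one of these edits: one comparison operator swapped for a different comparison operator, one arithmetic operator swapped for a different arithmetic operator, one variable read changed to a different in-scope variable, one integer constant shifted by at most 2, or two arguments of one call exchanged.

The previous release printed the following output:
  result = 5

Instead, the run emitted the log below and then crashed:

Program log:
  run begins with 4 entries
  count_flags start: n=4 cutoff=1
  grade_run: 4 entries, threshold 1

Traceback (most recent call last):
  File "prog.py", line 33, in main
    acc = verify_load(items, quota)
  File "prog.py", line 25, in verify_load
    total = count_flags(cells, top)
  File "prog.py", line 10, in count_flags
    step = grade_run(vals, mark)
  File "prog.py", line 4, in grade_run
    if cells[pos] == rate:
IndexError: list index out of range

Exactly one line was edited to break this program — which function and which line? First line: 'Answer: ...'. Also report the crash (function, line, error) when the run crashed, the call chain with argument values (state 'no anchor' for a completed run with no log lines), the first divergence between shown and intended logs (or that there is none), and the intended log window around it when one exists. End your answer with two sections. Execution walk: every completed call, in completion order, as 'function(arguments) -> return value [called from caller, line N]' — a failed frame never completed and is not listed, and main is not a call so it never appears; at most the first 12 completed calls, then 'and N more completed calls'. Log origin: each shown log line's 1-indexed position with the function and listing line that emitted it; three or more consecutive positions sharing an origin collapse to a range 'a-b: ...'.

Answer: the defect is in grade_run at line 3.
Core observation: The shown log is a 3-line prefix of the intended one, whose next entry is 'match at position 3'.
Crash: grade_run, line 4, IndexError.
Call chain: main -> verify_load([11, 8, 2, 1], 1) (called at line 33) -> count_flags([11, 8, 2, 1], 1) (called at line 25) -> grade_run([11, 8, 2, 1], 1) (called at line 10).
First divergence: position 4 — the faulty run's log ends after 3 lines; the working version continues with 'match at position 3'.
Intended log window:
  2: count_flags start: n=4 cutoff=1
  3: grade_run: 4 entries, threshold 1
  4: match at position 3
  5: match at position 3
Execution walk:
  (no call completed)
Log origin:
  1: emitted by main (line 32)
  2: emitted by count_flags (line 9)
  3: emitted by grade_run (line 2)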